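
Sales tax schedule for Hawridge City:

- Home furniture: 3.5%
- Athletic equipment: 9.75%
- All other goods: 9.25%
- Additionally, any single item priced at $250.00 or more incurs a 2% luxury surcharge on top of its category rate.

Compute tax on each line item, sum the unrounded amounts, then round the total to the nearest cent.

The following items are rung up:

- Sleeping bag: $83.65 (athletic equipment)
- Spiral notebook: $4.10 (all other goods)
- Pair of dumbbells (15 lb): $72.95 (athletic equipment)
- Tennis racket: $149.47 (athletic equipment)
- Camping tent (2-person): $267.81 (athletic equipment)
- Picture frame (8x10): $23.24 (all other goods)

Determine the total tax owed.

$63.84

Sleeping bag $83.65: athletic equipment → 9.75% → $8.155875
Spiral notebook $4.10: all other goods → 9.25% → $0.37925
Pair of dumbbells (15 lb) $72.95: athletic equipment → 9.75% → $7.112625
Tennis racket $149.47: athletic equipment → 9.75% → $14.573325
Camping tent (2-person) $267.81: athletic equipment → 9.75% + 2% surcharge = 11.75% → $31.467675
Picture frame (8x10) $23.24: all other goods → 9.25% → $2.1497
Unrounded tax sum = $63.83845 → $63.84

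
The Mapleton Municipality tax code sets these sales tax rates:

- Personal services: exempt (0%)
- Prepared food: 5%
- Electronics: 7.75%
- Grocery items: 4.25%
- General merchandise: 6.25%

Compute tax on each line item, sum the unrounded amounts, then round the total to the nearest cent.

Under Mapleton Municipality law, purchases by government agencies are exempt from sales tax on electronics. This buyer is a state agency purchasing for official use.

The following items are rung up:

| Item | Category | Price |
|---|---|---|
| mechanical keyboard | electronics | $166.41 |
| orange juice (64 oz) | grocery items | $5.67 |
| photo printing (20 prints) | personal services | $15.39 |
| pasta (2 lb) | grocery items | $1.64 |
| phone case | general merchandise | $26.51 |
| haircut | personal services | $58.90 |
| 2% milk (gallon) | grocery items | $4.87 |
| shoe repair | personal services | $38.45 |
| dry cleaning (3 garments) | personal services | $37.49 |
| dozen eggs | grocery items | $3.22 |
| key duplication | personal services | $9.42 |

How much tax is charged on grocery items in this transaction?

$0.65

Orange juice (64 oz) $5.67: grocery items → 4.25% → $0.240975
Pasta (2 lb) $1.64: grocery items → 4.25% → $0.0697
2% milk (gallon) $4.87: grocery items → 4.25% → $0.206975
Dozen eggs $3.22: grocery items → 4.25% → $0.13685
Tax on grocery items: unrounded sum = $0.6545 → $0.65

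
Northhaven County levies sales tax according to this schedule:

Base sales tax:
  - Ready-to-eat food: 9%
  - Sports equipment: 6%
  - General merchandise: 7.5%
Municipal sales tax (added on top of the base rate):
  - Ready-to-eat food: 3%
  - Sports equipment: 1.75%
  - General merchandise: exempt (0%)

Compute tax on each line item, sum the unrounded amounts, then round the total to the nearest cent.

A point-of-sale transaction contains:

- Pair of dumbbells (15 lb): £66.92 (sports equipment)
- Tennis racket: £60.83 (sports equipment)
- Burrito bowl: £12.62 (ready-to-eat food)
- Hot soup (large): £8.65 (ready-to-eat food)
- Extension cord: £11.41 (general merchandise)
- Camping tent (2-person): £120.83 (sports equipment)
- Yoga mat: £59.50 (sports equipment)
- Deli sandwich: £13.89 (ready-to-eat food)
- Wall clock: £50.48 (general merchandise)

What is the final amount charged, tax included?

Pair of dumbbells (15 lb) £66.92: sports equipment → 6% + 1.75% municipal = 7.75% → £5.1863
Tennis racket £60.83: sports equipment → 6% + 1.75% municipal = 7.75% → £4.714325
Burrito bowl £12.62: ready-to-eat food → 9% + 3% municipal = 12% → £1.5144
Hot soup (large) £8.65: ready-to-eat food → 9% + 3% municipal = 12% → £1.038
Extension cord £11.41: general merchandise → 7.5% + 0% municipal = 7.5% → £0.85575
Camping tent (2-person) £120.83: sports equipment → 6% + 1.75% municipal = 7.75% → £9.364325
Yoga mat £59.50: sports equipment → 6% + 1.75% municipal = 7.75% → £4.61125
Deli sandwich £13.89: ready-to-eat food → 9% + 3% municipal = 12% → £1.6668
Wall clock £50.48: general merchandise → 7.5% + 0% municipal = 7.5% → £3.786
Subtotal = £405.13; unrounded tax = £32.73715 → £32.74; total due = £437.87

£437.87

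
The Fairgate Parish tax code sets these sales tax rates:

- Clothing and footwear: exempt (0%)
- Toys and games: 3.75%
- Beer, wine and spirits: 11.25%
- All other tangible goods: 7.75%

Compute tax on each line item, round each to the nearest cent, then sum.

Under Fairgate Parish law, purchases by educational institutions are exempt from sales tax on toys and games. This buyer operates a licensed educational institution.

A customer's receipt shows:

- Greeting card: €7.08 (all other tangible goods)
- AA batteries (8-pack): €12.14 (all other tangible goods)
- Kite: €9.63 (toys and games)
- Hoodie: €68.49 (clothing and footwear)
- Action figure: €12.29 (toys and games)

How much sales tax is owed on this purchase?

Greeting card €7.08: all other tangible goods → 7.75% → €0.55
AA batteries (8-pack) €12.14: all other tangible goods → 7.75% → €0.94
Kite €9.63: toys and games, buyer-exempt → 0% → €0.00
Hoodie €68.49: clothing and footwear → 0% → €0.00
Action figure €12.29: toys and games, buyer-exempt → 0% → €0.00
Total tax = €0.55 + €0.94 = €1.49

€1.49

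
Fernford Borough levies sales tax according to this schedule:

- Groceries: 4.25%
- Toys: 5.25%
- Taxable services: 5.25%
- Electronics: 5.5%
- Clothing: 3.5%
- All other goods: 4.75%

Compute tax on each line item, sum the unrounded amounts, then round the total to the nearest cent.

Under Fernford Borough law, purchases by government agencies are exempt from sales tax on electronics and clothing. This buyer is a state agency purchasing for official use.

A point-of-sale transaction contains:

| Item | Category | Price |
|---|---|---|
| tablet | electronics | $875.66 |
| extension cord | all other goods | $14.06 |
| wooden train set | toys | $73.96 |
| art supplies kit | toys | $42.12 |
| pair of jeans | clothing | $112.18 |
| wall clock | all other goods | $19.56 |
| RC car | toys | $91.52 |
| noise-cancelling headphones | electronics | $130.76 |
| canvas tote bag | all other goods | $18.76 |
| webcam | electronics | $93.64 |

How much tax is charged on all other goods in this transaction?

Extension cord $14.06: all other goods → 4.75% → $0.66785
Wall clock $19.56: all other goods → 4.75% → $0.9291
Canvas tote bag $18.76: all other goods → 4.75% → $0.8911
Tax on all other goods: unrounded sum = $2.48805 → $2.49

$2.49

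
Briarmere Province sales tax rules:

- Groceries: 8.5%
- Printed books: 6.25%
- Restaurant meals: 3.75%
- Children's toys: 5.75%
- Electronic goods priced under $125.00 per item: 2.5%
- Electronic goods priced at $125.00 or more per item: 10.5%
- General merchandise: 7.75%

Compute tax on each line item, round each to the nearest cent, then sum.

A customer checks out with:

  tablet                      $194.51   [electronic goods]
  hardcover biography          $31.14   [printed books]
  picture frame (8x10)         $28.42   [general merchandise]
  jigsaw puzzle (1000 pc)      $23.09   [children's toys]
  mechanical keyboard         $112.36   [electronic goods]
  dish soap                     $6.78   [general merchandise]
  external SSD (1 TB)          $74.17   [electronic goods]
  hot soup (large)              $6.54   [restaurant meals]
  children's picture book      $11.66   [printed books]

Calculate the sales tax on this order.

$32.07

Tablet $194.51: electronic goods, $125.00 or more → 10.5% → $20.42
Hardcover biography $31.14: printed books → 6.25% → $1.95
Picture frame (8x10) $28.42: general merchandise → 7.75% → $2.20
Jigsaw puzzle (1000 pc) $23.09: children's toys → 5.75% → $1.33
Mechanical keyboard $112.36: electronic goods, under $125.00 → 2.5% → $2.81
Dish soap $6.78: general merchandise → 7.75% → $0.53
External SSD (1 TB) $74.17: electronic goods, under $125.00 → 2.5% → $1.85
Hot soup (large) $6.54: restaurant meals → 3.75% → $0.25
Children's picture book $11.66: printed books → 6.25% → $0.73
Total tax = $20.42 + $1.95 + $2.20 + $1.33 + $2.81 + $0.53 + $1.85 + $0.25 + $0.73 = $32.07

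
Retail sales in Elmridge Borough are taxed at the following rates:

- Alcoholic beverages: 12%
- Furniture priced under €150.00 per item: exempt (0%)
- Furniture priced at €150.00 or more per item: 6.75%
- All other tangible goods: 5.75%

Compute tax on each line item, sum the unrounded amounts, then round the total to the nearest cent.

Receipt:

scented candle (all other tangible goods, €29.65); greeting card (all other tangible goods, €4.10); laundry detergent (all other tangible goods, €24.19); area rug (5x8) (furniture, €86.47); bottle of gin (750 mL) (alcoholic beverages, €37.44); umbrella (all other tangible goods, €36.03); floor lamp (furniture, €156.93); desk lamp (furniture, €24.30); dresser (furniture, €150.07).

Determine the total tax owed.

€30.62

Scented candle €29.65: all other tangible goods → 5.75% → €1.704875
Greeting card €4.10: all other tangible goods → 5.75% → €0.23575
Laundry detergent €24.19: all other tangible goods → 5.75% → €1.390925
Area rug (5x8) €86.47: furniture, under €150.00 → 0% → €0.00
Bottle of gin (750 mL) €37.44: alcoholic beverages → 12% → €4.4928
Umbrella €36.03: all other tangible goods → 5.75% → €2.071725
Floor lamp €156.93: furniture, €150.00 or more → 6.75% → €10.592775
Desk lamp €24.30: furniture, under €150.00 → 0% → €0.00
Dresser €150.07: furniture, €150.00 or more → 6.75% → €10.129725
Unrounded tax sum = €30.618575 → €30.62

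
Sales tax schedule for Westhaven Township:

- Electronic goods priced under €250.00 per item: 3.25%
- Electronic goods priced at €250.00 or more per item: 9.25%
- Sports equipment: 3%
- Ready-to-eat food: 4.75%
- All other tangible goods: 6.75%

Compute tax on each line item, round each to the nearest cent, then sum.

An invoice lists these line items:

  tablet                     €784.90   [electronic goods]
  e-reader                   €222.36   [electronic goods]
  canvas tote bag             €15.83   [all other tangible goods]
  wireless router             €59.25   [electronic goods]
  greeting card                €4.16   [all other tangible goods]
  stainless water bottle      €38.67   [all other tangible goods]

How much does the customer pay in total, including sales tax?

€1210.89

Tablet €784.90: electronic goods, €250.00 or more → 9.25% → €72.60
E-reader €222.36: electronic goods, under €250.00 → 3.25% → €7.23
Canvas tote bag €15.83: all other tangible goods → 6.75% → €1.07
Wireless router €59.25: electronic goods, under €250.00 → 3.25% → €1.93
Greeting card €4.16: all other tangible goods → 6.75% → €0.28
Stainless water bottle €38.67: all other tangible goods → 6.75% → €2.61
Subtotal = €1125.17; tax = €85.72; total due = €1210.89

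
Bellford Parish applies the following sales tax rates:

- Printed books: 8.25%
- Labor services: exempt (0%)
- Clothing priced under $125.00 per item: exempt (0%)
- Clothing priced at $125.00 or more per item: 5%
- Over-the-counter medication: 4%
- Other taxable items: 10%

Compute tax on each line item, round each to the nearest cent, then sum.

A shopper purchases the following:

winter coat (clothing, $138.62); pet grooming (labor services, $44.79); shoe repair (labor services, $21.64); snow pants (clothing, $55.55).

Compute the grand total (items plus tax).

$267.53

Winter coat $138.62: clothing, $125.00 or more → 5% → $6.93
Pet grooming $44.79: labor services → 0% → $0.00
Shoe repair $21.64: labor services → 0% → $0.00
Snow pants $55.55: clothing, under $125.00 → 0% → $0.00
Subtotal = $260.60; tax = $6.93; total due = $267.53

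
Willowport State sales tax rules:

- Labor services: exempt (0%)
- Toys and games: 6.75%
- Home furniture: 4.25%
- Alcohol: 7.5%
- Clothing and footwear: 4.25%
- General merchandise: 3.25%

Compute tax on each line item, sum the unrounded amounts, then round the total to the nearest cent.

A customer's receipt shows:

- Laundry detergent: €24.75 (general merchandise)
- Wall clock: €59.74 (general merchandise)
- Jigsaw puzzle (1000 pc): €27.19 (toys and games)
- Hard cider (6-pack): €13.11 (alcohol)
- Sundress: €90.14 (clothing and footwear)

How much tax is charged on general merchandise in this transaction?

Laundry detergent €24.75: general merchandise → 3.25% → €0.804375
Wall clock €59.74: general merchandise → 3.25% → €1.94155
Tax on general merchandise: unrounded sum = €2.745925 → €2.75

€2.75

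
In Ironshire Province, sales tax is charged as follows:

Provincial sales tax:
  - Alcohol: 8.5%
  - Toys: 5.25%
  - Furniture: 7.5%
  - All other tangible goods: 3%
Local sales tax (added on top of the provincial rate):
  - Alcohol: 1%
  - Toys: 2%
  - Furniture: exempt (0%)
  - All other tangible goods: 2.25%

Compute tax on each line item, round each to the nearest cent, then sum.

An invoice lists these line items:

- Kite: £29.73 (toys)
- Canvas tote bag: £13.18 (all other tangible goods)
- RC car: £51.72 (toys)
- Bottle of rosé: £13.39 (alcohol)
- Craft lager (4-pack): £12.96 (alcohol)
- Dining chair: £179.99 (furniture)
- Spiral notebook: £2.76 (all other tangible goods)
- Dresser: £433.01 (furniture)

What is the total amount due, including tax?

£791.96

Kite £29.73: toys → 5.25% + 2% local = 7.25% → £2.16
Canvas tote bag £13.18: all other tangible goods → 3% + 2.25% local = 5.25% → £0.69
RC car £51.72: toys → 5.25% + 2% local = 7.25% → £3.75
Bottle of rosé £13.39: alcohol → 8.5% + 1% local = 9.5% → £1.27
Craft lager (4-pack) £12.96: alcohol → 8.5% + 1% local = 9.5% → £1.23
Dining chair £179.99: furniture → 7.5% + 0% local = 7.5% → £13.50
Spiral notebook £2.76: all other tangible goods → 3% + 2.25% local = 5.25% → £0.14
Dresser £433.01: furniture → 7.5% + 0% local = 7.5% → £32.48
Subtotal = £736.74; tax = £55.22; total due = £791.96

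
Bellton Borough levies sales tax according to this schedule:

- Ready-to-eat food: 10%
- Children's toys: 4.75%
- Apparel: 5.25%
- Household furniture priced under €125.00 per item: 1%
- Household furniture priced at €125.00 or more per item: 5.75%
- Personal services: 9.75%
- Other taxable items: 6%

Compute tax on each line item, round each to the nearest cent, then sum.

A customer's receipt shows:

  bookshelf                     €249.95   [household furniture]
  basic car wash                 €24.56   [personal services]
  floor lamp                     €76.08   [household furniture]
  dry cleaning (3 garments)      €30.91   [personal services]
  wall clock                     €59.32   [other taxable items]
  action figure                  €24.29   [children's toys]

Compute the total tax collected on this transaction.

€25.24

Bookshelf €249.95: household furniture, €125.00 or more → 5.75% → €14.37
Basic car wash €24.56: personal services → 9.75% → €2.39
Floor lamp €76.08: household furniture, under €125.00 → 1% → €0.76
Dry cleaning (3 garments) €30.91: personal services → 9.75% → €3.01
Wall clock €59.32: other taxable items → 6% → €3.56
Action figure €24.29: children's toys → 4.75% → €1.15
Total tax = €14.37 + €2.39 + €0.76 + €3.01 + €3.56 + €1.15 = €25.24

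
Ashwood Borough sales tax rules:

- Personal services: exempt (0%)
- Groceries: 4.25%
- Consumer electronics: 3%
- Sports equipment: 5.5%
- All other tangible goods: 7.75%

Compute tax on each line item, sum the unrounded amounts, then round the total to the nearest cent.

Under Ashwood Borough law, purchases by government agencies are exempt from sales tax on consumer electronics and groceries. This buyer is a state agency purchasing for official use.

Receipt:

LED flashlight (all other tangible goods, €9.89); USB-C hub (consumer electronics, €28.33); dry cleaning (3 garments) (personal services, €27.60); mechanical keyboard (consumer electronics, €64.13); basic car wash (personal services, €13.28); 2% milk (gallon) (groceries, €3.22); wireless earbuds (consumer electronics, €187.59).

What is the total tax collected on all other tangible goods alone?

€0.77

LED flashlight €9.89: all other tangible goods → 7.75% → €0.766475
Tax on all other tangible goods: unrounded sum = €0.766475 → €0.77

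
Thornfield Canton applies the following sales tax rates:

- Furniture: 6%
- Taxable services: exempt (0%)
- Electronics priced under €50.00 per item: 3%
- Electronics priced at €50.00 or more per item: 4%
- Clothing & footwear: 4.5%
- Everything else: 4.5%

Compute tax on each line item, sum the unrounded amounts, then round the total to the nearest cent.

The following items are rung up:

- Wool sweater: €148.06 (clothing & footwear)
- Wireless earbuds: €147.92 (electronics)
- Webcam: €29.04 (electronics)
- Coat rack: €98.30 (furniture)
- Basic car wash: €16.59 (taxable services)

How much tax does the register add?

€19.35

Wool sweater €148.06: clothing & footwear → 4.5% → €6.6627
Wireless earbuds €147.92: electronics, €50.00 or more → 4% → €5.9168
Webcam €29.04: electronics, under €50.00 → 3% → €0.8712
Coat rack €98.30: furniture → 6% → €5.898
Basic car wash €16.59: taxable services → 0% → €0.00
Unrounded tax sum = €19.3487 → €19.35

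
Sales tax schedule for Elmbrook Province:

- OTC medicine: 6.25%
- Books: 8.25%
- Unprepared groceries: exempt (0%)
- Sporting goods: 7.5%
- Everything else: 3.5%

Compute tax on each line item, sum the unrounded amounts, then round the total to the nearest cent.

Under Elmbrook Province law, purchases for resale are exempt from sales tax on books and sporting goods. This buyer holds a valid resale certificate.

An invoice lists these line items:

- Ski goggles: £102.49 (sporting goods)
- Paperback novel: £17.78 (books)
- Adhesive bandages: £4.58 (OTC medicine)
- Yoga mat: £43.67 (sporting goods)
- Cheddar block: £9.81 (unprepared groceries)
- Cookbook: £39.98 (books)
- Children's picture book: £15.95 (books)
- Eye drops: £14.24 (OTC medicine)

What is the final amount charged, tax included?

£249.68

Ski goggles £102.49: sporting goods, buyer-exempt → 0% → £0.00
Paperback novel £17.78: books, buyer-exempt → 0% → £0.00
Adhesive bandages £4.58: OTC medicine → 6.25% → £0.28625
Yoga mat £43.67: sporting goods, buyer-exempt → 0% → £0.00
Cheddar block £9.81: unprepared groceries → 0% → £0.00
Cookbook £39.98: books, buyer-exempt → 0% → £0.00
Children's picture book £15.95: books, buyer-exempt → 0% → £0.00
Eye drops £14.24: OTC medicine → 6.25% → £0.89
Subtotal = £248.50; unrounded tax = £1.17625 → £1.18; total due = £249.68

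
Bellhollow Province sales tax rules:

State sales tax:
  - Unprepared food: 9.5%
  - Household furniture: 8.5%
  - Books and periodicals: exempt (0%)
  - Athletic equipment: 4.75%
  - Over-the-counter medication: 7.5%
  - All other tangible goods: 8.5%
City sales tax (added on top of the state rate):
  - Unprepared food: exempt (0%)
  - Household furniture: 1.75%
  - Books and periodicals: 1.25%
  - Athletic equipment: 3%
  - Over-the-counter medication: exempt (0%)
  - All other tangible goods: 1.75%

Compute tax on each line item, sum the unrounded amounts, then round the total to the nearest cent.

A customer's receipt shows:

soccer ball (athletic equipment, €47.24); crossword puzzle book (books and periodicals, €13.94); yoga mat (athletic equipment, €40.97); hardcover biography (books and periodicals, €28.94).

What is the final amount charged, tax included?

€138.46

Soccer ball €47.24: athletic equipment → 4.75% + 3% city = 7.75% → €3.6611
Crossword puzzle book €13.94: books and periodicals → 0% + 1.25% city = 1.25% → €0.17425
Yoga mat €40.97: athletic equipment → 4.75% + 3% city = 7.75% → €3.175175
Hardcover biography €28.94: books and periodicals → 0% + 1.25% city = 1.25% → €0.36175
Subtotal = €131.09; unrounded tax = €7.372275 → €7.37; total due = €138.46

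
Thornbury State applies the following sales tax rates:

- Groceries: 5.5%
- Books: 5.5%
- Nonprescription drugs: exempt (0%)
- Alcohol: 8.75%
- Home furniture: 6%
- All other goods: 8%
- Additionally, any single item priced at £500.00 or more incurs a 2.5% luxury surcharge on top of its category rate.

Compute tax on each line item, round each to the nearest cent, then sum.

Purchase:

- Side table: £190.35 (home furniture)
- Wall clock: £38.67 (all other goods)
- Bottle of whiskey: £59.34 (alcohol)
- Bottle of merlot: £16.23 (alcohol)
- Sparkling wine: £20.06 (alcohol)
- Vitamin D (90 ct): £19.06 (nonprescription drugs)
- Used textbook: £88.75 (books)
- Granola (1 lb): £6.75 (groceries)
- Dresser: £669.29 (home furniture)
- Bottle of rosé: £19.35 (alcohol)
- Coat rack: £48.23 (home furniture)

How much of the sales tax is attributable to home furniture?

Side table £190.35: home furniture → 6% → £11.42
Dresser £669.29: home furniture → 6% + 2.5% surcharge = 8.5% → £56.89
Coat rack £48.23: home furniture → 6% → £2.89
Tax on home furniture = £11.42 + £56.89 + £2.89 = £71.20

£71.20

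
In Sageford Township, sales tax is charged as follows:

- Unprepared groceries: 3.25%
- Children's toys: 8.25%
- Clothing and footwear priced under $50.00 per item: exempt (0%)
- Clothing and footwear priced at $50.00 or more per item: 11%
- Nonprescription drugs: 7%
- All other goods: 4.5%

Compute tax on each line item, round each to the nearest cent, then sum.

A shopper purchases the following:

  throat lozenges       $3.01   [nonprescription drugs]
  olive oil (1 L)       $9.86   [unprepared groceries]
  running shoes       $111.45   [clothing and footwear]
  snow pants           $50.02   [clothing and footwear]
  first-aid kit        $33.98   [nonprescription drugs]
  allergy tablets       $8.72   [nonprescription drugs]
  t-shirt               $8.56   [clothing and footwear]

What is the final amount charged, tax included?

Throat lozenges $3.01: nonprescription drugs → 7% → $0.21
Olive oil (1 L) $9.86: unprepared groceries → 3.25% → $0.32
Running shoes $111.45: clothing and footwear, $50.00 or more → 11% → $12.26
Snow pants $50.02: clothing and footwear, $50.00 or more → 11% → $5.50
First-aid kit $33.98: nonprescription drugs → 7% → $2.38
Allergy tablets $8.72: nonprescription drugs → 7% → $0.61
T-shirt $8.56: clothing and footwear, under $50.00 → 0% → $0.00
Subtotal = $225.60; tax = $21.28; total due = $246.88

$246.88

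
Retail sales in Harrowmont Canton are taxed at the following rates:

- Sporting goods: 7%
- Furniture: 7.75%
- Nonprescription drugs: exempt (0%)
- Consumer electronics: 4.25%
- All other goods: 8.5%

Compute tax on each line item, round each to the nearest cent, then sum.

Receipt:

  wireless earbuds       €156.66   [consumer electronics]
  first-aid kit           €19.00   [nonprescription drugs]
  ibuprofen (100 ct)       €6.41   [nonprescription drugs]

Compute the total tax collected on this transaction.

€6.66

Wireless earbuds €156.66: consumer electronics → 4.25% → €6.66
First-aid kit €19.00: nonprescription drugs → 0% → €0.00
Ibuprofen (100 ct) €6.41: nonprescription drugs → 0% → €0.00
Total tax = €6.66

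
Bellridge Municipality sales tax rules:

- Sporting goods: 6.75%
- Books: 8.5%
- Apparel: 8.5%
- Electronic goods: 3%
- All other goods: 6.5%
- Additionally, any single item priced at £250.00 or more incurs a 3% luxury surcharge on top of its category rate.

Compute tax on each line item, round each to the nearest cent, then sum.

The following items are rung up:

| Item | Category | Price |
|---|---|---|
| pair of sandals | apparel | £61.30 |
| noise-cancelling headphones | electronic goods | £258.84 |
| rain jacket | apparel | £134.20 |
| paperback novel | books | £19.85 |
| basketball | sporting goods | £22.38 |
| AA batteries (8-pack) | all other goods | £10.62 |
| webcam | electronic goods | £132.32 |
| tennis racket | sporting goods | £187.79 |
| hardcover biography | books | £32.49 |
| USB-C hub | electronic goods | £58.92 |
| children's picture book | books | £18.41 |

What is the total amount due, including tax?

£995.90

Pair of sandals £61.30: apparel → 8.5% → £5.21
Noise-cancelling headphones £258.84: electronic goods → 3% + 3% surcharge = 6% → £15.53
Rain jacket £134.20: apparel → 8.5% → £11.41
Paperback novel £19.85: books → 8.5% → £1.69
Basketball £22.38: sporting goods → 6.75% → £1.51
AA batteries (8-pack) £10.62: all other goods → 6.5% → £0.69
Webcam £132.32: electronic goods → 3% → £3.97
Tennis racket £187.79: sporting goods → 6.75% → £12.68
Hardcover biography £32.49: books → 8.5% → £2.76
USB-C hub £58.92: electronic goods → 3% → £1.77
Children's picture book £18.41: books → 8.5% → £1.56
Subtotal = £937.12; tax = £58.78; total due = £995.90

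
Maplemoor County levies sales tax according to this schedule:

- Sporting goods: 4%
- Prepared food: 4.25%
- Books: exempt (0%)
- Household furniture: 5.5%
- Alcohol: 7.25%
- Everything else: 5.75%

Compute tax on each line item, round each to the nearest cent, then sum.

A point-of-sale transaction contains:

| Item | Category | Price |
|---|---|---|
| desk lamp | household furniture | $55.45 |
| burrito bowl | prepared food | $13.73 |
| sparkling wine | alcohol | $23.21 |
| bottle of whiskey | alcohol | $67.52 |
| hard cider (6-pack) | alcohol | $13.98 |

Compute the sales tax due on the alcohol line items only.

$7.59

Sparkling wine $23.21: alcohol → 7.25% → $1.68
Bottle of whiskey $67.52: alcohol → 7.25% → $4.90
Hard cider (6-pack) $13.98: alcohol → 7.25% → $1.01
Tax on alcohol = $1.68 + $4.90 + $1.01 = $7.59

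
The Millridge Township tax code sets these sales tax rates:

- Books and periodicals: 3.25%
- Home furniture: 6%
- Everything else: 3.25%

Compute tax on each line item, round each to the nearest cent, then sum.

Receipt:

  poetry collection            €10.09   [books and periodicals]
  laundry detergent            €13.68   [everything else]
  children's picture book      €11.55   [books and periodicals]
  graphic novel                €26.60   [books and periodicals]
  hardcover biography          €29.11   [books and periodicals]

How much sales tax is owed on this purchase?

Poetry collection €10.09: books and periodicals → 3.25% → €0.33
Laundry detergent €13.68: everything else → 3.25% → €0.44
Children's picture book €11.55: books and periodicals → 3.25% → €0.38
Graphic novel €26.60: books and periodicals → 3.25% → €0.86
Hardcover biography €29.11: books and periodicals → 3.25% → €0.95
Total tax = €0.33 + €0.44 + €0.38 + €0.86 + €0.95 = €2.96

€2.96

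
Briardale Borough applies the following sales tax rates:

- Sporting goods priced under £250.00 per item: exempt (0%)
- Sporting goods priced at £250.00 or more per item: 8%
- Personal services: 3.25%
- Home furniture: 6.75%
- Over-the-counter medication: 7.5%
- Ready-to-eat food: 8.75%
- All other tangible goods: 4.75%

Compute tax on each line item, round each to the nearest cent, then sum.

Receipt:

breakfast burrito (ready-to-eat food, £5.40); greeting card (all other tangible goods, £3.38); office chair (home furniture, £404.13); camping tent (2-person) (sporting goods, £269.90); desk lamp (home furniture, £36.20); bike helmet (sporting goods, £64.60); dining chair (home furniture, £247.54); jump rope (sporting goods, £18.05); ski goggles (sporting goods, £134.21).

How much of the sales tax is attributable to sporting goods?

£21.59

Camping tent (2-person) £269.90: sporting goods, £250.00 or more → 8% → £21.59
Bike helmet £64.60: sporting goods, under £250.00 → 0% → £0.00
Jump rope £18.05: sporting goods, under £250.00 → 0% → £0.00
Ski goggles £134.21: sporting goods, under £250.00 → 0% → £0.00
Tax on sporting goods = £21.59 + £0.00 + £0.00 + £0.00 = £21.59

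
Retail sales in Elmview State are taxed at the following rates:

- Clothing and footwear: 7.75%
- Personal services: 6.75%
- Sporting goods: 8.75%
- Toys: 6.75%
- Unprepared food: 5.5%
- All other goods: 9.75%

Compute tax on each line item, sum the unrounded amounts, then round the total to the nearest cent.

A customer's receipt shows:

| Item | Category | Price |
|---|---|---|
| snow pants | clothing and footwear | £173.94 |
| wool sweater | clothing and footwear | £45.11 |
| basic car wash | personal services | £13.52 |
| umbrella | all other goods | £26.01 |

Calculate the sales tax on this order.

£20.42

Snow pants £173.94: clothing and footwear → 7.75% → £13.48035
Wool sweater £45.11: clothing and footwear → 7.75% → £3.496025
Basic car wash £13.52: personal services → 6.75% → £0.9126
Umbrella £26.01: all other goods → 9.75% → £2.535975
Unrounded tax sum = £20.42495 → £20.42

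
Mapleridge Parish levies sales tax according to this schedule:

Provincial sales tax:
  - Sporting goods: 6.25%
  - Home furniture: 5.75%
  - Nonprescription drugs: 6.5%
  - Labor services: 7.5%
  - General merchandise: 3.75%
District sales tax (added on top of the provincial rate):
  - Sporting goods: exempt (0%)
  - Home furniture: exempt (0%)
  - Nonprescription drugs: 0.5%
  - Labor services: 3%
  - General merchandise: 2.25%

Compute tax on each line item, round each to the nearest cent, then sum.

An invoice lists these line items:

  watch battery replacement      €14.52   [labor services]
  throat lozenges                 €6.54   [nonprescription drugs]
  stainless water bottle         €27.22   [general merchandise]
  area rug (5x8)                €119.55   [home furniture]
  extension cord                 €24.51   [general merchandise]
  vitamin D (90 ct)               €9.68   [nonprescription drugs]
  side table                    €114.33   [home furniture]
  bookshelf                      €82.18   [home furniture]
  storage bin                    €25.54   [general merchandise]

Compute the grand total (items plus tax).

€449.53

Watch battery replacement €14.52: labor services → 7.5% + 3% district = 10.5% → €1.52
Throat lozenges €6.54: nonprescription drugs → 6.5% + 0.5% district = 7% → €0.46
Stainless water bottle €27.22: general merchandise → 3.75% + 2.25% district = 6% → €1.63
Area rug (5x8) €119.55: home furniture → 5.75% + 0% district = 5.75% → €6.87
Extension cord €24.51: general merchandise → 3.75% + 2.25% district = 6% → €1.47
Vitamin D (90 ct) €9.68: nonprescription drugs → 6.5% + 0.5% district = 7% → €0.68
Side table €114.33: home furniture → 5.75% + 0% district = 5.75% → €6.57
Bookshelf €82.18: home furniture → 5.75% + 0% district = 5.75% → €4.73
Storage bin €25.54: general merchandise → 3.75% + 2.25% district = 6% → €1.53
Subtotal = €424.07; tax = €25.46; total due = €449.53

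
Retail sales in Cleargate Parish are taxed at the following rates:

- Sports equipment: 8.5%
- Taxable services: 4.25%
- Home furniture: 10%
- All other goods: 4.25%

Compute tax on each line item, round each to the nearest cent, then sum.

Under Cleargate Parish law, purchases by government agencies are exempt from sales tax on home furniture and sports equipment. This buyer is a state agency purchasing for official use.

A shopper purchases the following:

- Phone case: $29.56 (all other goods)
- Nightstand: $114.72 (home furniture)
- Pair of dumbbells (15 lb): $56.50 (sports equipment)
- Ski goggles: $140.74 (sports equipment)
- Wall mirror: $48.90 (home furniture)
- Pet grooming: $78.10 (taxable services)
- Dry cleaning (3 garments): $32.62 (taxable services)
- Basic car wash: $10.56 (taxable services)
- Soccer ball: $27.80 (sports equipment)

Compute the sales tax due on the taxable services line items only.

Pet grooming $78.10: taxable services → 4.25% → $3.32
Dry cleaning (3 garments) $32.62: taxable services → 4.25% → $1.39
Basic car wash $10.56: taxable services → 4.25% → $0.45
Tax on taxable services = $3.32 + $1.39 + $0.45 = $5.16

$5.16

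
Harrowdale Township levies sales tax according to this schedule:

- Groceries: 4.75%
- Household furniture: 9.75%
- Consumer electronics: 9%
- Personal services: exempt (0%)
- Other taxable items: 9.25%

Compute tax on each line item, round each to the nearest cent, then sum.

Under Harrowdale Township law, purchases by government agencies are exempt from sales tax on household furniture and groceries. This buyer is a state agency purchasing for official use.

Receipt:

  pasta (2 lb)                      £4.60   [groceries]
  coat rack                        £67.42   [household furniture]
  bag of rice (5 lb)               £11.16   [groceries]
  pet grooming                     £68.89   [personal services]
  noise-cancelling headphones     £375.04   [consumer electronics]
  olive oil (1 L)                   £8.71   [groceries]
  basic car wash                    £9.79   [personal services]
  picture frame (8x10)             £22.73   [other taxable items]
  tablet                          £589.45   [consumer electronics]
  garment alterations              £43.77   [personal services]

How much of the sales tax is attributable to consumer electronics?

£86.80

Noise-cancelling headphones £375.04: consumer electronics → 9% → £33.75
Tablet £589.45: consumer electronics → 9% → £53.05
Tax on consumer electronics = £33.75 + £53.05 = £86.80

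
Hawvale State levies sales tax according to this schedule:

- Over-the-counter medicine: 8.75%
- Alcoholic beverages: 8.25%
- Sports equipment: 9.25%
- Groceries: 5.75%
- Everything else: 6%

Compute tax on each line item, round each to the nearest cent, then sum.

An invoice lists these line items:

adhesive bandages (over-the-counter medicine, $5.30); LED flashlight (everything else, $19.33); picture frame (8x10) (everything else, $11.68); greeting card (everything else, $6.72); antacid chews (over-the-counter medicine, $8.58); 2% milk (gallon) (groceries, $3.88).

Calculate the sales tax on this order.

$3.69

Adhesive bandages $5.30: over-the-counter medicine → 8.75% → $0.46
LED flashlight $19.33: everything else → 6% → $1.16
Picture frame (8x10) $11.68: everything else → 6% → $0.70
Greeting card $6.72: everything else → 6% → $0.40
Antacid chews $8.58: over-the-counter medicine → 8.75% → $0.75
2% milk (gallon) $3.88: groceries → 5.75% → $0.22
Total tax = $0.46 + $1.16 + $0.70 + $0.40 + $0.75 + $0.22 = $3.69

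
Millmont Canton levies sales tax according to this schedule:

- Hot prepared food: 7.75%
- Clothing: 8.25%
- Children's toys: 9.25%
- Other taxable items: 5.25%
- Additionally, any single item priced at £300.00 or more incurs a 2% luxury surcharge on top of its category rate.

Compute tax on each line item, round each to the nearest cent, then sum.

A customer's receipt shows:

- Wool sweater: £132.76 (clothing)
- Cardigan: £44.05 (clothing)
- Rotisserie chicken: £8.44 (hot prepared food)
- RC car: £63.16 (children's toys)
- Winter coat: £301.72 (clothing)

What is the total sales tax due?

Wool sweater £132.76: clothing → 8.25% → £10.95
Cardigan £44.05: clothing → 8.25% → £3.63
Rotisserie chicken £8.44: hot prepared food → 7.75% → £0.65
RC car £63.16: children's toys → 9.25% → £5.84
Winter coat £301.72: clothing → 8.25% + 2% surcharge = 10.25% → £30.93
Total tax = £10.95 + £3.63 + £0.65 + £5.84 + £30.93 = £52.00

£52.00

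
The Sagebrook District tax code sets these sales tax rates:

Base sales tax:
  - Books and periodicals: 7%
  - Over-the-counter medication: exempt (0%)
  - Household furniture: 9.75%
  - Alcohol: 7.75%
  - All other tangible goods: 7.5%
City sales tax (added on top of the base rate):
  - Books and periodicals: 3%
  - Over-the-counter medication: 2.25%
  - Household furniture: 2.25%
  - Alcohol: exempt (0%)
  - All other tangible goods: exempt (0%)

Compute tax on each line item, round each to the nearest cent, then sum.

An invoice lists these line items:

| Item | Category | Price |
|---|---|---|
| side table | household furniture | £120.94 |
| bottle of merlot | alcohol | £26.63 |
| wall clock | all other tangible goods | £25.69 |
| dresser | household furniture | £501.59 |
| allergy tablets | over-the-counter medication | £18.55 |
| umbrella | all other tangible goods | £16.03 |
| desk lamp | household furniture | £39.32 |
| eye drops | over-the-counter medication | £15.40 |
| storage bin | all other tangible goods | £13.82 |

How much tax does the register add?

Side table £120.94: household furniture → 9.75% + 2.25% city = 12% → £14.51
Bottle of merlot £26.63: alcohol → 7.75% + 0% city = 7.75% → £2.06
Wall clock £25.69: all other tangible goods → 7.5% + 0% city = 7.5% → £1.93
Dresser £501.59: household furniture → 9.75% + 2.25% city = 12% → £60.19
Allergy tablets £18.55: over-the-counter medication → 0% + 2.25% city = 2.25% → £0.42
Umbrella £16.03: all other tangible goods → 7.5% + 0% city = 7.5% → £1.20
Desk lamp £39.32: household furniture → 9.75% + 2.25% city = 12% → £4.72
Eye drops £15.40: over-the-counter medication → 0% + 2.25% city = 2.25% → £0.35
Storage bin £13.82: all other tangible goods → 7.5% + 0% city = 7.5% → £1.04
Total tax = £14.51 + £2.06 + £1.93 + £60.19 + £0.42 + £1.20 + £4.72 + £0.35 + £1.04 = £86.42

£86.42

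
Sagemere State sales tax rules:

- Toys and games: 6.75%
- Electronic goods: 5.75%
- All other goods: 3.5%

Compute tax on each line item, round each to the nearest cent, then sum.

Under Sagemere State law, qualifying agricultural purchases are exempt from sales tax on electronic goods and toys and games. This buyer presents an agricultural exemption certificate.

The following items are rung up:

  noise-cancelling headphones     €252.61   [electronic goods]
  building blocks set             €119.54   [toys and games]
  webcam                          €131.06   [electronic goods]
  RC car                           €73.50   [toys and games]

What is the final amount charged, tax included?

Noise-cancelling headphones €252.61: electronic goods, buyer-exempt → 0% → €0.00
Building blocks set €119.54: toys and games, buyer-exempt → 0% → €0.00
Webcam €131.06: electronic goods, buyer-exempt → 0% → €0.00
RC car €73.50: toys and games, buyer-exempt → 0% → €0.00
Subtotal = €576.71; tax = €0.00; total due = €576.71

€576.71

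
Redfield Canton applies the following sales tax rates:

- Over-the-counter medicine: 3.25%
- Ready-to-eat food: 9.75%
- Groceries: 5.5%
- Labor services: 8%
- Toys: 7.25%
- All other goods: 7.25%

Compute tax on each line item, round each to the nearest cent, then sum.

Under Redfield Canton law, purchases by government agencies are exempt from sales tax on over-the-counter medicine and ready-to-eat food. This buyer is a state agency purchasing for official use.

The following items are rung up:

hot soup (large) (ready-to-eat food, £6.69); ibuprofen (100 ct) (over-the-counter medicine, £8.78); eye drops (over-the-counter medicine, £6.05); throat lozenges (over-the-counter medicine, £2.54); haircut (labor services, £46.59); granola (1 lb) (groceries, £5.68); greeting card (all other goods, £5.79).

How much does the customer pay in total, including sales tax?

Hot soup (large) £6.69: ready-to-eat food, buyer-exempt → 0% → £0.00
Ibuprofen (100 ct) £8.78: over-the-counter medicine, buyer-exempt → 0% → £0.00
Eye drops £6.05: over-the-counter medicine, buyer-exempt → 0% → £0.00
Throat lozenges £2.54: over-the-counter medicine, buyer-exempt → 0% → £0.00
Haircut £46.59: labor services → 8% → £3.73
Granola (1 lb) £5.68: groceries → 5.5% → £0.31
Greeting card £5.79: all other goods → 7.25% → £0.42
Subtotal = £82.12; tax = £4.46; total due = £86.58

£86.58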